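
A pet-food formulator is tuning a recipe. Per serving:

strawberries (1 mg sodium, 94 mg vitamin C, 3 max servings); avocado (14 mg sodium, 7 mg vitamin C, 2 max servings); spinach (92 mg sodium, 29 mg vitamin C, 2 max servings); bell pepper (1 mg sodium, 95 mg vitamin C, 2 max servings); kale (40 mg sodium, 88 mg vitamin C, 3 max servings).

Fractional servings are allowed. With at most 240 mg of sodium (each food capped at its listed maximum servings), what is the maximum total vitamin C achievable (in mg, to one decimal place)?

777.4 mg

Vitamin C per mg sodium: bell pepper 95, strawberries 94, kale 2.2, avocado 0.5, spinach 0.3152.
Take 2 servings of bell pepper: uses 2 mg sodium, +190.0 mg vitamin C (running total 190.0 mg).
Take 3 servings of strawberries: uses 3 mg sodium, +282.0 mg vitamin C (running total 472.0 mg).
Take 3 servings of kale: uses 120 mg sodium, +264.0 mg vitamin C (running total 736.0 mg).
Take 2 servings of avocado: uses 28 mg sodium, +14.0 mg vitamin C (running total 750.0 mg).
Take 0.9457 servings of spinach: uses 87 mg sodium, +27.4 mg vitamin C (running total 777.4 mg).
Filling greedily by vitamin C-per-mg sodium is optimal for one linear limit, giving 777.4 mg.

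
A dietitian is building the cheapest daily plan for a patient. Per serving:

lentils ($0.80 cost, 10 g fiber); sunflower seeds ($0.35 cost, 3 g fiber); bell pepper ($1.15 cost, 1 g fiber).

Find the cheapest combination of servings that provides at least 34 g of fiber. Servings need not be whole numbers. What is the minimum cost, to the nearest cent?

Cost per g of fiber: lentils $0.0800, sunflower seeds $0.1167, bell pepper $1.1500.
With no serving limits, use only lentils: 34 g / 10 g = 3.4 servings × $0.80 = $2.72.

$2.72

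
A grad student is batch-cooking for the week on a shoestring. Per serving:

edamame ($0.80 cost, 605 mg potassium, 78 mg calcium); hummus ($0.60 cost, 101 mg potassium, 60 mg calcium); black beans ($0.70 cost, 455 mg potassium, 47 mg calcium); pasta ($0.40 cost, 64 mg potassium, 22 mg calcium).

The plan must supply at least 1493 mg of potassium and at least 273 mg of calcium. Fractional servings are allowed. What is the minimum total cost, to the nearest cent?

Minimising a linear cost over {potassium ≥ 1493, calcium ≥ 273, servings ≥ 0} — the optimum is at a vertex, using one or two foods.
edamame only: max(1493/605, 273/78) = 3.5 servings → $2.80.
hummus only: max(1493/101, 273/60) = 14.78 servings → $8.87.
black beans only: max(1493/455, 273/47) = 5.809 servings → $4.07.
pasta only: max(1493/64, 273/22) = 23.33 servings → $9.33.
edamame + hummus with both tight: 2.182 servings and 1.714 servings → $2.77.
edamame + black beans with both targets exact would need a negative amount; discard.
edamame + pasta with both tight: 1.848 servings and 5.856 servings → $3.82.
hummus + black beans with both tight: 2.396 servings and 2.749 servings → $3.36.
hummus + pasta with both targets exact would need a negative amount; discard.
black beans + pasta with both tight: 2.196 servings and 7.718 servings → $4.62.
So the least-cost plan costs $2.77.

$2.77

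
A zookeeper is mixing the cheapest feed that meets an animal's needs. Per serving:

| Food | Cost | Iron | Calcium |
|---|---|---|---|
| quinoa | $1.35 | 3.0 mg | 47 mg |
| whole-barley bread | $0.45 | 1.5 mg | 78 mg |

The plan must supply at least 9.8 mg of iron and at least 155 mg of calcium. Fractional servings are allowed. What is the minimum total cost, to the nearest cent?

An LP optimum is at a vertex; with two nutrient constraints at most two foods are used. Check each candidate.
quinoa only: max(9.8/3.0, 155/47) = 3.298 servings → $4.45.
whole-barley bread only: max(9.8/1.5, 155/78) = 6.533 servings → $2.94.
quinoa + whole-barley bread with both tight: 3.253 servings and 0.02691 servings → $4.40.
The minimum over all feasible corners is $2.94.

$2.94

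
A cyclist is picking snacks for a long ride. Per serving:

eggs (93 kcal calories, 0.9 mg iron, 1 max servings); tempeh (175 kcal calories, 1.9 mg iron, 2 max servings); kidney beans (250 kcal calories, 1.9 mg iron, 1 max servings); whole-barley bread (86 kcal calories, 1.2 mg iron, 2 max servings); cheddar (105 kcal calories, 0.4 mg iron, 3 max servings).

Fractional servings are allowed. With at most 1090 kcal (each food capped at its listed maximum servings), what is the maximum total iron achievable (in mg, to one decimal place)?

9.9 mg

Iron per kcal: whole-barley bread 0.01395, tempeh 0.01086, eggs 0.009677, kidney beans 0.0076, cheddar 0.00381.
Take 2 servings of whole-barley bread: uses 172 kcal, +2.4 mg iron (running total 2.4 mg).
Take 2 servings of tempeh: uses 350 kcal, +3.8 mg iron (running total 6.2 mg).
Take 1 serving of eggs: uses 93 kcal, +0.9 mg iron (running total 7.1 mg).
Take 1 serving of kidney beans: uses 250 kcal, +1.9 mg iron (running total 9.0 mg).
Take 2.143 servings of cheddar: uses 225 kcal, +0.9 mg iron (running total 9.9 mg).
Greedy by best ratio exhausts the calories allowance optimally: 9.9 mg.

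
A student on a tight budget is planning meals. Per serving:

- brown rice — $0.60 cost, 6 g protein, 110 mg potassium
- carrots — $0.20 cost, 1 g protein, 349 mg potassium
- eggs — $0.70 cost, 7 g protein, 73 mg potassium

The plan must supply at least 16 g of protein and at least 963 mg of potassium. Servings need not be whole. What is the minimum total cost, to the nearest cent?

At the optimum either one food covers both requirements or two foods hit both targets exactly; no other combination can be cheaper.
brown rice only: max(16/6, 963/110) = 8.755 servings → $5.25.
carrots only: max(16/1, 963/349) = 16 servings → $3.20.
eggs only: max(16/7, 963/73) = 13.19 servings → $9.23.
brown rice + carrots with both tight: 2.329 servings and 2.025 servings → $1.80.
brown rice + eggs: intersection lies outside the first quadrant.
carrots + eggs with both tight: 2.351 servings and 1.95 servings → $1.84.
Cheapest feasible corner: $1.80.

$1.80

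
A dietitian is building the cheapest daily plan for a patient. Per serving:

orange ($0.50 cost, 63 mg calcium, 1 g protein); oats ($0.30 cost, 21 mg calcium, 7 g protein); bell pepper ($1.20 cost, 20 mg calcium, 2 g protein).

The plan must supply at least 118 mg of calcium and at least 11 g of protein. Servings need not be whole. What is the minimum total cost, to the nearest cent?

orange only: max(118/63, 11/1) = 11 servings → $5.50.
oats only: max(118/21, 11/7) = 5.619 servings → $1.69.
bell pepper only: max(118/20, 11/2) = 5.9 servings → $7.08.
orange + oats with both tight: 1.417 servings and 1.369 servings → $1.12.
orange + bell pepper with both tight: 0.1509 servings and 5.425 servings → $6.58.
oats + bell pepper with both targets exact would need a negative amount; discard.
Cheapest feasible corner: $1.12.

$1.12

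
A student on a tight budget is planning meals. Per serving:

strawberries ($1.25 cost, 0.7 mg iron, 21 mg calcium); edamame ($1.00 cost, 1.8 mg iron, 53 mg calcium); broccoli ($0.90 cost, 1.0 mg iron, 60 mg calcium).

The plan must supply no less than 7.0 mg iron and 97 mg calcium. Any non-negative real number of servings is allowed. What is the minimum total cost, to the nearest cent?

$3.89

An LP optimum is at a vertex; with two nutrient constraints at most two foods are used. Check each candidate.
strawberries only: max(7.0/0.7, 97/21) = 10 servings → $12.50.
edamame only: max(7.0/1.8, 97/53) = 3.889 servings → $3.89.
broccoli only: max(7.0/1.0, 97/60) = 7 servings → $6.30.
strawberries + edamame: the both-tight solution has a negative serving — not a feasible corner.
strawberries + broccoli with both targets exact would need a negative amount; discard.
edamame + broccoli: intersection lies outside the first quadrant.
The minimum over all feasible corners is $3.89.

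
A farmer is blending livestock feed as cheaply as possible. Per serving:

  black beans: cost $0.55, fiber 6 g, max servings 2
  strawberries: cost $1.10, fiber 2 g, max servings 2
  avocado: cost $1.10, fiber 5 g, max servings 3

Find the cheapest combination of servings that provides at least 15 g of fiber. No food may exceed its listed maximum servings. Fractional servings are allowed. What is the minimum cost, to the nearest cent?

$1.76

Cost per g of fiber: black beans $0.0917, avocado $0.2200, strawberries $0.5500.
Take 2 servings of black beans: +12.0 g fiber for $1.10 (total $1.10, still need 3.0 g).
Take 0.6 servings of avocado: +3.0 g fiber for $0.66 (total $1.76, still need 0.0 g).
Filling from the cheapest source first is optimal under one linear minimum: $1.76.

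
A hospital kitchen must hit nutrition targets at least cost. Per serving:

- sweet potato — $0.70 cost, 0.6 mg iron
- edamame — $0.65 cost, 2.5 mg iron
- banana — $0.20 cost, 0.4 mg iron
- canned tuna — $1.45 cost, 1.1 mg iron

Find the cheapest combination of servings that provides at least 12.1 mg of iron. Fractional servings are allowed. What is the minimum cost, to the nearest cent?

$3.15

Cost per mg of iron: edamame $0.2600, banana $0.5000, sweet potato $1.1667, canned tuna $1.3182.
With no serving limits, use only edamame: 12.1 mg / 2.5 mg = 4.84 servings × $0.65 = $3.15.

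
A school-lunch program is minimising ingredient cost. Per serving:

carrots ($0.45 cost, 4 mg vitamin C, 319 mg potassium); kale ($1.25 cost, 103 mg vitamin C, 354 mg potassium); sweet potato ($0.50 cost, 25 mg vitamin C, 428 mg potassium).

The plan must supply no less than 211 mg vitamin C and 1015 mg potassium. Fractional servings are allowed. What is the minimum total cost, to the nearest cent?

$2.73

At the optimum either one food covers both requirements or two foods hit both targets exactly; no other combination can be cheaper.
carrots only: max(211/4, 1015/319) = 52.75 servings → $23.74.
kale only: max(211/103, 1015/354) = 2.867 servings → $3.58.
sweet potato only: max(211/25, 1015/428) = 8.44 servings → $4.22.
carrots + kale with both tight: 0.9494 servings and 2.012 servings → $2.94.
carrots + sweet potato: the both-tight solution has a negative serving — not a feasible corner.
kale + sweet potato with both tight: 1.843 servings and 0.8472 servings → $2.73.
Cheapest feasible corner: $2.73.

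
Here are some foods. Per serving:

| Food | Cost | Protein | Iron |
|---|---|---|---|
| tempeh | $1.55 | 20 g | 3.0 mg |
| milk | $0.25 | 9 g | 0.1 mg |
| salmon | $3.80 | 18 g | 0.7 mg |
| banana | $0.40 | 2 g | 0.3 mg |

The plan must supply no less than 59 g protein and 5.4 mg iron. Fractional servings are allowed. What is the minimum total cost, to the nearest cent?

$3.34

At the optimum either one food covers both requirements or two foods hit both targets exactly; no other combination can be cheaper.
tempeh only: max(59/20, 5.4/3.0) = 2.95 servings → $4.57.
milk only: max(59/9, 5.4/0.1) = 54 servings → $13.50.
salmon only: max(59/18, 5.4/0.7) = 7.714 servings → $29.31.
banana only: max(59/2, 5.4/0.3) = 29.5 servings → $11.80.
tempeh + milk with both tight: 1.708 servings and 2.76 servings → $3.34.
tempeh + salmon with both tight: 1.397 servings and 1.725 servings → $8.72.
tempeh + banana (both tight): parallel constraints — no distinct corner.
milk + salmon: intersection lies outside the first quadrant.
milk + banana with both tight: 2.76 servings and 17.08 servings → $7.52.
salmon + banana with both tight: 1.725 servings and 13.97 servings → $12.14.
The minimum over all feasible corners is $3.34.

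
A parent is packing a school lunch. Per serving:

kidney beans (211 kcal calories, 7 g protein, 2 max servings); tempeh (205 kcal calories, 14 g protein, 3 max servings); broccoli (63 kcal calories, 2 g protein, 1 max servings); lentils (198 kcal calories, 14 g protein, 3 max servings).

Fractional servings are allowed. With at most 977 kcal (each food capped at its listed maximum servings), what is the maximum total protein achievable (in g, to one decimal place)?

Protein per kcal: lentils 0.07071, tempeh 0.06829, kidney beans 0.03318, broccoli 0.03175.
Take 3 servings of lentils: uses 594 kcal, +42.0 g protein (running total 42.0 g).
Take 1.868 servings of tempeh: uses 383 kcal, +26.2 g protein (running total 68.2 g).
Greedy by best ratio exhausts the calories allowance optimally: 68.2 g.

68.2 g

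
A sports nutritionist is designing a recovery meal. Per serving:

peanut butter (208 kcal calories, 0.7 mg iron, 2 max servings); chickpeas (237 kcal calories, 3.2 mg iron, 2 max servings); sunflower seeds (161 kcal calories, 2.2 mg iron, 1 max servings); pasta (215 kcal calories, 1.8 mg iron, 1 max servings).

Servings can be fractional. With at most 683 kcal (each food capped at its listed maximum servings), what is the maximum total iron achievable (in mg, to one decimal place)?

9.0 mg

Iron per kcal: sunflower seeds 0.01366, chickpeas 0.0135, pasta 0.008372, peanut butter 0.003365.
Take 1 serving of sunflower seeds: uses 161 kcal, +2.2 mg iron (running total 2.2 mg).
Take 2 servings of chickpeas: uses 474 kcal, +6.4 mg iron (running total 8.6 mg).
Take 0.2233 servings of pasta: uses 48 kcal, +0.4 mg iron (running total 9.0 mg).
Filling greedily by iron-per-kcal is optimal for one linear limit, giving 9.0 mg.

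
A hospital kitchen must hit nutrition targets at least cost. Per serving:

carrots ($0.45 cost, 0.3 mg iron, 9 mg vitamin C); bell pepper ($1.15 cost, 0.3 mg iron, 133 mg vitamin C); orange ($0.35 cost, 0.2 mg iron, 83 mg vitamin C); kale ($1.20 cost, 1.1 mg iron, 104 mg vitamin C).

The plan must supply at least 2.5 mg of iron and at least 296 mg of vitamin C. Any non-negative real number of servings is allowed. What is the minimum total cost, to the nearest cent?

An LP optimum is at a vertex; with two nutrient constraints at most two foods are used. Check each candidate.
carrots only: max(2.5/0.3, 296/9) = 32.89 servings → $14.80.
bell pepper only: max(2.5/0.3, 296/133) = 8.333 servings → $9.58.
orange only: max(2.5/0.2, 296/83) = 12.5 servings → $4.38.
kale only: max(2.5/1.1, 296/104) = 2.846 servings → $3.42.
carrots + bell pepper with both tight: 6.551 servings and 1.782 servings → $5.00.
carrots + orange with both tight: 6.42 servings and 2.87 servings → $3.89.
carrots + kale: the both-tight solution has a negative serving — not a feasible corner.
bell pepper + orange: intersection lies outside the first quadrant.
bell pepper + kale with both tight: 0.5699 servings and 2.117 servings → $3.20.
orange + kale with both tight: 0.9305 servings and 2.104 servings → $2.85.
So the least-cost plan costs $2.85.

$2.85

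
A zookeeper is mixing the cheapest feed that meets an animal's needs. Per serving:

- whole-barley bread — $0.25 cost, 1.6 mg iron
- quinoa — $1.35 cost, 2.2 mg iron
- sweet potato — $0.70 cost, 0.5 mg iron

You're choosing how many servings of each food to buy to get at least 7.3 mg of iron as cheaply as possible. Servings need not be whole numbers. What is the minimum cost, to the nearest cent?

$1.14

Cost per mg of iron: whole-barley bread $0.1562, quinoa $0.6136, sweet potato $1.4000.
With no serving limits, use only whole-barley bread: 7.3 mg / 1.6 mg = 4.562 servings × $0.25 = $1.14.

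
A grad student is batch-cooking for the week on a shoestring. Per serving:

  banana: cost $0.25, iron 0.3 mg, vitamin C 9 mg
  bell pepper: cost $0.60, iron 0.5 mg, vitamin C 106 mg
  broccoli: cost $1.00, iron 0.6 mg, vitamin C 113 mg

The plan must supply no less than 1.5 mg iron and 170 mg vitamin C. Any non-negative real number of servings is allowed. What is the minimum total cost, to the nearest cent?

banana only: max(1.5/0.3, 170/9) = 18.89 servings → $4.72.
bell pepper only: max(1.5/0.5, 170/106) = 3 servings → $1.80.
broccoli only: max(1.5/0.6, 170/113) = 2.5 servings → $2.50.
banana + bell pepper with both tight: 2.711 servings and 1.374 servings → $1.50.
banana + broccoli with both tight: 2.368 servings and 1.316 servings → $1.91.
bell pepper + broccoli: the both-tight solution has a negative serving — not a feasible corner.
The minimum over all feasible corners is $1.50.

$1.50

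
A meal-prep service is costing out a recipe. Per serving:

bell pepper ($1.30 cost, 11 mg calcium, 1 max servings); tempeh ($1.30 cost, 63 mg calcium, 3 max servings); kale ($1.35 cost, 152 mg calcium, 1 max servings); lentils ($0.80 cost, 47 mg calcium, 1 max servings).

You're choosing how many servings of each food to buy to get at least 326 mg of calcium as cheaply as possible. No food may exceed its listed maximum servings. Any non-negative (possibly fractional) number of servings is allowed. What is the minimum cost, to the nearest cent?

$4.77

Cost per mg of calcium: kale $0.0089, lentils $0.0170, tempeh $0.0206, bell pepper $0.1182.
Take 1 serving of kale: +152.0 mg calcium for $1.35 (total $1.35, still need 174.0 mg).
Take 1 serving of lentils: +47.0 mg calcium for $0.80 (total $2.15, still need 127.0 mg).
Take 2.016 servings of tempeh: +127.0 mg calcium for $2.62 (total $4.77, still need 0.0 mg).
Greedy by cheapest-per-mg is optimal for a single linear constraint, so the minimum cost is $4.77.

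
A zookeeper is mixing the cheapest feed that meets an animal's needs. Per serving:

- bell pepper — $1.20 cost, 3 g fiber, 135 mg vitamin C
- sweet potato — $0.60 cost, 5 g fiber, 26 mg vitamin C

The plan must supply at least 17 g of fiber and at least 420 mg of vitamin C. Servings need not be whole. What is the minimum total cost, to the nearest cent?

$4.37

A basic optimal solution has at most two foods positive. Try each food alone and each pair with both targets met exactly.
bell pepper only: max(17/3, 420/135) = 5.667 servings → $6.80.
sweet potato only: max(17/5, 420/26) = 16.15 servings → $9.69.
bell pepper + sweet potato with both tight: 2.777 servings and 1.734 servings → $4.37.
The minimum over all feasible corners is $4.37.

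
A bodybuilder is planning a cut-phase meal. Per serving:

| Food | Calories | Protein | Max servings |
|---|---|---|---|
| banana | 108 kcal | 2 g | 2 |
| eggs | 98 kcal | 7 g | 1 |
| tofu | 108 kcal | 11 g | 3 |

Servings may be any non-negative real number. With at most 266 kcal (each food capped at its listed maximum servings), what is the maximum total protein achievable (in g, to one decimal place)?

27.1 g

Protein per kcal: tofu 0.1019, eggs 0.07143, banana 0.01852.
Take 2.463 servings of tofu: uses 266 kcal, +27.1 g protein (running total 27.1 g).
Filling greedily by protein-per-kcal is optimal for one linear limit, giving 27.1 g.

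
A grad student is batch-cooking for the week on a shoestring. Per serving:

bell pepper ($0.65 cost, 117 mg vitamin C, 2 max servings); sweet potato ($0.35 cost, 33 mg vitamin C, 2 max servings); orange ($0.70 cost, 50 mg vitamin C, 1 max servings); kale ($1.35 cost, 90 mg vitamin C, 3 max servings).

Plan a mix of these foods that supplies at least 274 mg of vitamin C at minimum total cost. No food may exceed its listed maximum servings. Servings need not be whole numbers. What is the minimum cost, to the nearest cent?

$1.72

Cost per mg of vitamin C: bell pepper $0.0056, sweet potato $0.0106, orange $0.0140, kale $0.0150.
Take 2 servings of bell pepper: +234.0 mg vitamin C for $1.30 (total $1.30, still need 40.0 mg).
Take 1.212 servings of sweet potato: +40.0 mg vitamin C for $0.42 (total $1.72, still need 0.0 mg).
Greedy by cheapest-per-mg is optimal for a single linear constraint, so the minimum cost is $1.72.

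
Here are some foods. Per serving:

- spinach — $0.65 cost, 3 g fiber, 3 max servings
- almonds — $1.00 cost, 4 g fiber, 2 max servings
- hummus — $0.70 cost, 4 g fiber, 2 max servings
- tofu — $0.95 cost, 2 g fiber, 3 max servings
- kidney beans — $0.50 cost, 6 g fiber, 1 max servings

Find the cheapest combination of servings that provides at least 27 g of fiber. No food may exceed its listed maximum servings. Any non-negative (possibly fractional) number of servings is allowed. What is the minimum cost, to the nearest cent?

Cost per g of fiber: kidney beans $0.0833, hummus $0.1750, spinach $0.2167, almonds $0.2500, tofu $0.4750.
Take 1 serving of kidney beans: +6.0 g fiber for $0.50 (total $0.50, still need 21.0 g).
Take 2 servings of hummus: +8.0 g fiber for $1.40 (total $1.90, still need 13.0 g).
Take 3 servings of spinach: +9.0 g fiber for $1.95 (total $3.85, still need 4.0 g).
Take 1 serving of almonds: +4.0 g fiber for $1.00 (total $4.85, still need 0.0 g).
Filling from the cheapest source first is optimal under one linear minimum: $4.85.

$4.85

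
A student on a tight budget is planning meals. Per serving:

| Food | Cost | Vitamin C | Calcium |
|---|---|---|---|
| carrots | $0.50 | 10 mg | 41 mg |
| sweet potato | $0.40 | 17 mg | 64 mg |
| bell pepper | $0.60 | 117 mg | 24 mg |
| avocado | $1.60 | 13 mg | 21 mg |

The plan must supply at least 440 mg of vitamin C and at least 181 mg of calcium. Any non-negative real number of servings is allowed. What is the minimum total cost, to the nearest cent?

$2.73

The cheapest plan sits at a corner of the feasible region — with two constraints it uses at most two foods.
carrots only: max(440/10, 181/41) = 44 servings → $22.00.
sweet potato only: max(440/17, 181/64) = 25.88 servings → $10.35.
bell pepper only: max(440/117, 181/24) = 7.542 servings → $4.53.
avocado only: max(440/13, 181/21) = 33.85 servings → $54.15.
carrots + sweet potato: the both-tight solution has a negative serving — not a feasible corner.
carrots + bell pepper with both tight: 2.33 servings and 3.562 servings → $3.30.
carrots + avocado: the both-tight solution has a negative serving — not a feasible corner.
sweet potato + bell pepper with both tight: 1.5 servings and 3.543 servings → $2.73.
sweet potato + avocado: intersection lies outside the first quadrant.
bell pepper + avocado with both tight: 3.211 servings and 4.95 servings → $9.85.
The minimum over all feasible corners is $2.73.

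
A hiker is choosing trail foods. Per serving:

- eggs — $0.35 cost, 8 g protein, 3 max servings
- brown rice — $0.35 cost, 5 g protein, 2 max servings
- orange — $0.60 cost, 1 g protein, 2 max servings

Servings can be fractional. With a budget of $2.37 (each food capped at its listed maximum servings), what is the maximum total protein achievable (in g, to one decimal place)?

35.0 g

Protein per dollar: eggs 22.86, brown rice 14.29, orange 1.667.
Take 3 servings of eggs: spends $1.05, +24.0 g protein (running total 24.0 g).
Take 2 servings of brown rice: spends $0.70, +10.0 g protein (running total 34.0 g).
Take 1.033 servings of orange: spends $0.62, +1.0 g protein (running total 35.0 g).
Filling greedily by protein-per-dollar is optimal for one linear limit, giving 35.0 g.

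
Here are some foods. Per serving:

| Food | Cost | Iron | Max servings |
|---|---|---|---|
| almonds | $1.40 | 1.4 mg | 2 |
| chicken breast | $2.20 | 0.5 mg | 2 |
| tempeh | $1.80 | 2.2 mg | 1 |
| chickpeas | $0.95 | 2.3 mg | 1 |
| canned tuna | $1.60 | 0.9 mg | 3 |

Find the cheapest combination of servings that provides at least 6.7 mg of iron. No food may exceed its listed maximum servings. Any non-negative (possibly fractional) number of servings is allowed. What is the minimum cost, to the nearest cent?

$4.95

Cost per mg of iron: chickpeas $0.4130, tempeh $0.8182, almonds $1.0000, canned tuna $1.7778, chicken breast $4.4000.
Take 1 serving of chickpeas: +2.3 mg iron for $0.95 (total $0.95, still need 4.4 mg).
Take 1 serving of tempeh: +2.2 mg iron for $1.80 (total $2.75, still need 2.2 mg).
Take 1.571 servings of almonds: +2.2 mg iron for $2.20 (total $4.95, still need 0.0 mg).
Greedy by cheapest-per-mg is optimal for a single linear constraint, so the minimum cost is $4.95.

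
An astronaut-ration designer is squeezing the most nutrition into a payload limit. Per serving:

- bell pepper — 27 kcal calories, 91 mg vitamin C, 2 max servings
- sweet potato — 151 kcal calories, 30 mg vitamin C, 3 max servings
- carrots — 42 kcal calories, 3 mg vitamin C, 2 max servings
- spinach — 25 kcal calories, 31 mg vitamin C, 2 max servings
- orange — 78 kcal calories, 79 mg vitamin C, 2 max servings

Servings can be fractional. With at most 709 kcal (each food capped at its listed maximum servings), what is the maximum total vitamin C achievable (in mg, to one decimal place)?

491.2 mg

Vitamin C per kcal: bell pepper 3.37, spinach 1.24, orange 1.013, sweet potato 0.1987, carrots 0.07143.
Take 2 servings of bell pepper: uses 54 kcal, +182.0 mg vitamin C (running total 182.0 mg).
Take 2 servings of spinach: uses 50 kcal, +62.0 mg vitamin C (running total 244.0 mg).
Take 2 servings of orange: uses 156 kcal, +158.0 mg vitamin C (running total 402.0 mg).
Take 2.974 servings of sweet potato: uses 449 kcal, +89.2 mg vitamin C (running total 491.2 mg).
Greedy by best ratio exhausts the calories allowance optimally: 491.2 mg.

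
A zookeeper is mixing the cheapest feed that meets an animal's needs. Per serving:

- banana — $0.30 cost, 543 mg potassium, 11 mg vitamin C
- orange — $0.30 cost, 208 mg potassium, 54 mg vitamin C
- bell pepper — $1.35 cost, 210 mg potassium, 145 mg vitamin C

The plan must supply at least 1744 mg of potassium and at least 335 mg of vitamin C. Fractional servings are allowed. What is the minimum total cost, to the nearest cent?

banana only: max(1744/543, 335/11) = 30.45 servings → $9.14.
orange only: max(1744/208, 335/54) = 8.385 servings → $2.52.
bell pepper only: max(1744/210, 335/145) = 8.305 servings → $11.21.
banana + orange with both tight: 0.9061 servings and 6.019 servings → $2.08.
banana + bell pepper with both tight: 2.388 servings and 2.129 servings → $3.59.
orange + bell pepper with both targets exact would need a negative amount; discard.
So the least-cost plan costs $2.08.

$2.08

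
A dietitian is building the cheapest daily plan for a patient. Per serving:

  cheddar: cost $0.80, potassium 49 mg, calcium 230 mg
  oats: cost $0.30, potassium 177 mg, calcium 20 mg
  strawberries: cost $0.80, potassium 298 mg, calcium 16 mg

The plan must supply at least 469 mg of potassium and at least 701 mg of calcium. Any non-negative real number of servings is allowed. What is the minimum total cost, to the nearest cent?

Minimising a linear cost over {potassium ≥ 469, calcium ≥ 701, servings ≥ 0} — the optimum is at a vertex, using one or two foods.
cheddar only: max(469/49, 701/230) = 9.571 servings → $7.66.
oats only: max(469/177, 701/20) = 35.05 servings → $10.52.
strawberries only: max(469/298, 701/16) = 43.81 servings → $35.05.
cheddar + oats with both tight: 2.887 servings and 1.851 servings → $2.86.
cheddar + strawberries with both tight: 2.972 servings and 1.085 servings → $3.25.
oats + strawberries: intersection lies outside the first quadrant.
The minimum over all feasible corners is $2.86.

$2.86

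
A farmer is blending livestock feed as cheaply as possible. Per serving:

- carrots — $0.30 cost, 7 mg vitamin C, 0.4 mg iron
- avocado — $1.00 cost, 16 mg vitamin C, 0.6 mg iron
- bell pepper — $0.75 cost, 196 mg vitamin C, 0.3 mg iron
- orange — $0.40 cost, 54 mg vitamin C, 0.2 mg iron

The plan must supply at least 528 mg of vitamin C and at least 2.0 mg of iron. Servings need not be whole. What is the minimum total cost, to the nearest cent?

For a min-cost LP with two ≥-constraints, a basic feasible solution has at most two positive variables.
carrots only: max(528/7, 2.0/0.4) = 75.43 servings → $22.63.
avocado only: max(528/16, 2.0/0.6) = 33 servings → $33.00.
bell pepper only: max(528/196, 2.0/0.3) = 6.667 servings → $5.00.
orange only: max(528/54, 2.0/0.2) = 10 servings → $4.00.
carrots + avocado: the both-tight solution has a negative serving — not a feasible corner.
carrots + bell pepper with both tight: 3.062 servings and 2.585 servings → $2.86.
carrots + orange with both tight: 0.1188 servings and 9.762 servings → $3.94.
avocado + bell pepper with both tight: 2.071 servings and 2.525 servings → $3.96.
avocado + orange with both tight: 0.08219 servings and 9.753 servings → $3.98.
bell pepper + orange: the both-tight solution has a negative serving — not a feasible corner.
The minimum over all feasible corners is $2.86.

$2.86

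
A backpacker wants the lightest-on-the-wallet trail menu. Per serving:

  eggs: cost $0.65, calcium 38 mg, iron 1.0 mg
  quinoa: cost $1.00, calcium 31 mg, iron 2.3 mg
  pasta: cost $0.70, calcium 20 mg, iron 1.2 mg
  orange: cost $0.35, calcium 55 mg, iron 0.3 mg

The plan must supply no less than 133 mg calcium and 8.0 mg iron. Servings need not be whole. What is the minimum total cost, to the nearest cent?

For a min-cost LP with two ≥-constraints, a basic feasible solution has at most two positive variables.
eggs only: max(133/38, 8.0/1.0) = 8 servings → $5.20.
quinoa only: max(133/31, 8.0/2.3) = 4.29 servings → $4.29.
pasta only: max(133/20, 8.0/1.2) = 6.667 servings → $4.67.
orange only: max(133/55, 8.0/0.3) = 26.67 servings → $9.33.
eggs + quinoa with both tight: 1.027 servings and 3.032 servings → $3.70.
eggs + pasta: the both-tight solution has a negative serving — not a feasible corner.
eggs + orange with both targets exact would need a negative amount; discard.
quinoa + pasta with both tight: 0.04545 servings and 6.58 servings → $4.65.
quinoa + orange with both tight: 3.414 servings and 0.494 servings → $3.59.
pasta + orange with both targets exact would need a negative amount; discard.
So the least-cost plan costs $3.59.

$3.59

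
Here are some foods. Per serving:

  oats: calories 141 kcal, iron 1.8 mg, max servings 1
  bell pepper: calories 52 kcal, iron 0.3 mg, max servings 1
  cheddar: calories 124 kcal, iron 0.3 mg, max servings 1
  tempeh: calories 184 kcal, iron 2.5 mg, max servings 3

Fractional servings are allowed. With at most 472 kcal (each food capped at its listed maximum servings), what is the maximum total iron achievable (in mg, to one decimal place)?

6.4 mg

Iron per kcal: tempeh 0.01359, oats 0.01277, bell pepper 0.005769, cheddar 0.002419.
Take 2.565 servings of tempeh: uses 472 kcal, +6.4 mg iron (running total 6.4 mg).
Filling greedily by iron-per-kcal is optimal for one linear limit, giving 6.4 mg.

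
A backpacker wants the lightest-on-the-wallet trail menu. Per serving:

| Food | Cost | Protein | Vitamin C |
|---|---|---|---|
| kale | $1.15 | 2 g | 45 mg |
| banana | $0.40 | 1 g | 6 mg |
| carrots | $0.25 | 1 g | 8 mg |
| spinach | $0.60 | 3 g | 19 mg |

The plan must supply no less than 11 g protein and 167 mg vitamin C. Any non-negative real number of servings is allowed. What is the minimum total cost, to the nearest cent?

kale only: max(11/2, 167/45) = 5.5 servings → $6.33.
banana only: max(11/1, 167/6) = 27.83 servings → $11.13.
carrots only: max(11/1, 167/8) = 20.88 servings → $5.22.
spinach only: max(11/3, 167/19) = 8.789 servings → $5.27.
kale + banana with both tight: 3.061 servings and 4.879 servings → $5.47.
kale + carrots with both tight: 2.724 servings and 5.552 servings → $4.52.
kale + spinach with both tight: 3.01 servings and 1.66 servings → $4.46.
banana + carrots with both targets exact would need a negative amount; discard.
banana + spinach: intersection lies outside the first quadrant.
carrots + spinach with both targets exact would need a negative amount; discard.
The minimum over all feasible corners is $4.46.

$4.46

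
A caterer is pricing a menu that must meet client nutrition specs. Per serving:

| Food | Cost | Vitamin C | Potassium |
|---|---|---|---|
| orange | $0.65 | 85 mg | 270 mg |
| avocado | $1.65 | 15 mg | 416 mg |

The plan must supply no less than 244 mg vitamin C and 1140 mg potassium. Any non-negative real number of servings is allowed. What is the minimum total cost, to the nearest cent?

$2.74

Minimising a linear cost over {vitamin C ≥ 244, potassium ≥ 1140, servings ≥ 0} — the optimum is at a vertex, using one or two foods.
orange only: max(244/85, 1140/270) = 4.222 servings → $2.74.
avocado only: max(244/15, 1140/416) = 16.27 servings → $26.84.
orange + avocado with both tight: 2.696 servings and 0.9907 servings → $3.39.
So the least-cost plan costs $2.74.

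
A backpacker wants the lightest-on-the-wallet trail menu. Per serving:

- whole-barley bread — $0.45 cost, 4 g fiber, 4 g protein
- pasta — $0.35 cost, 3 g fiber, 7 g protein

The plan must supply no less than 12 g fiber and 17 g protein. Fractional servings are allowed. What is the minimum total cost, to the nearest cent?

A basic optimal solution has at most two foods positive. Try each food alone and each pair with both targets met exactly.
whole-barley bread only: max(12/4, 17/4) = 4.25 servings → $1.91.
pasta only: max(12/3, 17/7) = 4 servings → $1.40.
whole-barley bread + pasta with both tight: 2.062 servings and 1.25 servings → $1.37.
The minimum over all feasible corners is $1.37.

$1.37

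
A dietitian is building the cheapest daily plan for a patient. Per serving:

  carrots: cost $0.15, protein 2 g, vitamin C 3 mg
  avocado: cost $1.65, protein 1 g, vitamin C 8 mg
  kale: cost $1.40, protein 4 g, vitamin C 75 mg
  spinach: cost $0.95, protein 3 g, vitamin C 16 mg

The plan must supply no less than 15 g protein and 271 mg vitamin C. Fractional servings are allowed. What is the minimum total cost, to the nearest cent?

$5.09

Two binding constraints pin down two serving amounts, so the optimal mix uses at most two foods. The candidates are each food alone (scaled to the tighter of protein/vitamin C) and each pair with both constraints tight.
carrots only: max(15/2, 271/3) = 90.33 servings → $13.55.
avocado only: max(15/1, 271/8) = 33.88 servings → $55.89.
kale only: max(15/4, 271/75) = 3.75 servings → $5.25.
spinach only: max(15/3, 271/16) = 16.94 servings → $16.09.
carrots + avocado: the both-tight solution has a negative serving — not a feasible corner.
carrots + kale with both tight: 0.2971 servings and 3.601 servings → $5.09.
carrots + spinach: intersection lies outside the first quadrant.
avocado + kale with both tight: 0.9535 servings and 3.512 servings → $6.49.
avocado + spinach: intersection lies outside the first quadrant.
kale + spinach with both tight: 3.559 servings and 0.2547 servings → $5.22.
Cheapest feasible corner: $5.09.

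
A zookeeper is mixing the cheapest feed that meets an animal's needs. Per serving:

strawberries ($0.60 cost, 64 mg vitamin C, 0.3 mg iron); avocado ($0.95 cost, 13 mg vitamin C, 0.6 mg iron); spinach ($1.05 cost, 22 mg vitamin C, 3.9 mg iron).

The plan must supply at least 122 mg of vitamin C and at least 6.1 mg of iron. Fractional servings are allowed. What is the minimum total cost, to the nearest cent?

$2.37

For a min-cost LP with two ≥-constraints, a basic feasible solution has at most two positive variables.
strawberries only: max(122/64, 6.1/0.3) = 20.33 servings → $12.20.
avocado only: max(122/13, 6.1/0.6) = 10.17 servings → $9.66.
spinach only: max(122/22, 6.1/3.9) = 5.545 servings → $5.82.
strawberries + avocado with both targets exact would need a negative amount; discard.
strawberries + spinach with both tight: 1.406 servings and 1.456 servings → $2.37.
avocado + spinach with both tight: 9.109 servings and 0.1627 servings → $8.82.
So the least-cost plan costs $2.37.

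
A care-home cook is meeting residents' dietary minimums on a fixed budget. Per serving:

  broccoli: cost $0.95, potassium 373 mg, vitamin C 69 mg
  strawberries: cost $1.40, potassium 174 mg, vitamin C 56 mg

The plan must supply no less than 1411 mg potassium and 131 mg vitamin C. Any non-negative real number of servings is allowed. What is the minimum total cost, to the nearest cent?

$3.59

For a min-cost LP with two ≥-constraints, a basic feasible solution has at most two positive variables.
broccoli only: max(1411/373, 131/69) = 3.783 servings → $3.59.
strawberries only: max(1411/174, 131/56) = 8.109 servings → $11.35.
broccoli + strawberries with both targets exact would need a negative amount; discard.
Cheapest feasible corner: $3.59.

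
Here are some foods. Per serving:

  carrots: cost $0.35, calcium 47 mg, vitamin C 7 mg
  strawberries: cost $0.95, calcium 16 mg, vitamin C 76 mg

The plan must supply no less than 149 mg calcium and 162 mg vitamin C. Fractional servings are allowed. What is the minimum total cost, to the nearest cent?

The cheapest plan sits at a corner of the feasible region — with two constraints it uses at most two foods.
carrots only: max(149/47, 162/7) = 23.14 servings → $8.10.
strawberries only: max(149/16, 162/76) = 9.312 servings → $8.85.
carrots + strawberries with both tight: 2.524 servings and 1.899 servings → $2.69.
Cheapest feasible corner: $2.69.

$2.69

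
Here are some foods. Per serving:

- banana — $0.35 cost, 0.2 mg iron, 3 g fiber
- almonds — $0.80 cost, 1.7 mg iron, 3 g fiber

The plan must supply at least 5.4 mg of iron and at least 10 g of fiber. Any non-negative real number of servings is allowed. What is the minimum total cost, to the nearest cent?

Minimising a linear cost over {iron ≥ 5.4, fiber ≥ 10, servings ≥ 0} — the optimum is at a vertex, using one or two foods.
banana only: max(5.4/0.2, 10/3) = 27 servings → $9.45.
almonds only: max(5.4/1.7, 10/3) = 3.333 servings → $2.67.
banana + almonds with both tight: 0.1778 servings and 3.156 servings → $2.59.
Cheapest feasible corner: $2.59.

$2.59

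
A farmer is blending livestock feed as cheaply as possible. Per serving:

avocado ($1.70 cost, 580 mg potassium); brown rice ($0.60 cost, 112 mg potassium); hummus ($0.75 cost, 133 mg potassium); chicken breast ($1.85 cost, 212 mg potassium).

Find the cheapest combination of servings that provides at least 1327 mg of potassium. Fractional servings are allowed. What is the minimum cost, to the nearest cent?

$3.89

Cost per mg of potassium: avocado $0.0029, brown rice $0.0054, hummus $0.0056, chicken breast $0.0087.
With no serving limits, use only avocado: 1327 mg / 580 mg = 2.288 servings × $1.70 = $3.89.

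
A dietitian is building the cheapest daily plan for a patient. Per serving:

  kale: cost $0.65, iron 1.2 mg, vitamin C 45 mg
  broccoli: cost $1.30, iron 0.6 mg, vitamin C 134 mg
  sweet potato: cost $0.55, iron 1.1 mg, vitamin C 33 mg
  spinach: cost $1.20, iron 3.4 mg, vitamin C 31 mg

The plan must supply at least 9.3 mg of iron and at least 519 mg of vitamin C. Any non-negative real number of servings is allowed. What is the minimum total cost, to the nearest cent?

$6.53

The cheapest plan sits at a corner of the feasible region — with two constraints it uses at most two foods.
kale only: max(9.3/1.2, 519/45) = 11.53 servings → $7.50.
broccoli only: max(9.3/0.6, 519/134) = 15.5 servings → $20.15.
sweet potato only: max(9.3/1.1, 519/33) = 15.73 servings → $8.65.
spinach only: max(9.3/3.4, 519/31) = 16.74 servings → $20.09.
kale + broccoli with both tight: 6.987 servings and 1.527 servings → $6.53.
kale + sweet potato: intersection lies outside the first quadrant.
kale + spinach: the both-tight solution has a negative serving — not a feasible corner.
broccoli + sweet potato with both tight: 2.069 servings and 7.326 servings → $6.72.
broccoli + spinach with both tight: 3.378 servings and 2.139 servings → $6.96.
sweet potato + spinach: intersection lies outside the first quadrant.
So the least-cost plan costs $6.53.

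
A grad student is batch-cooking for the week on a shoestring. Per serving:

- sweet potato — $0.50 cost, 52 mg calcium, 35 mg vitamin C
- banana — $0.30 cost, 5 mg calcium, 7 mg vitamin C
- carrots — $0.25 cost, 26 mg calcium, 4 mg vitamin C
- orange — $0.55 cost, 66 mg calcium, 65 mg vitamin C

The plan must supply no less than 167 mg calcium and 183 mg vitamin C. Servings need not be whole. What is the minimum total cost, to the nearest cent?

$1.55

sweet potato only: max(167/52, 183/35) = 5.229 servings → $2.61.
banana only: max(167/5, 183/7) = 33.4 servings → $10.02.
carrots only: max(167/26, 183/4) = 45.75 servings → $11.44.
orange only: max(167/66, 183/65) = 2.815 servings → $1.55.
sweet potato + banana with both tight: 1.344 servings and 19.42 servings → $6.50.
sweet potato + carrots: intersection lies outside the first quadrant.
sweet potato + orange with both targets exact would need a negative amount; discard.
banana + carrots with both tight: 25.25 servings and 1.568 servings → $7.97.
banana + orange with both tight: 8.927 servings and 1.854 servings → $3.70.
carrots + orange: the both-tight solution has a negative serving — not a feasible corner.
Cheapest feasible corner: $1.55.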